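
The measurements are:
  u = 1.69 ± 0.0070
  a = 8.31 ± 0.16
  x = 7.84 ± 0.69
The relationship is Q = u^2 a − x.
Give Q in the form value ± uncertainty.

Let p = u^2·a = 23.7. δp/p = √((2·δu/u)² + (1·δa/a)²) = √(6.86e-05 + 0.000371) = 0.0210, so δp = 0.497.
Q = p − x: δQ = √(δp² + δx²) = √(0.247 + 0.476) = 0.851
Q = 15.9.

15.9 ± 0.851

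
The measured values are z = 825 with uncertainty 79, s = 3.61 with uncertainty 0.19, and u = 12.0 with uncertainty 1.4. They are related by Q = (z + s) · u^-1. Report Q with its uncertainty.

Let w = z + s = 829. δw = √(δz² + δs²) = √(6240 + 0.0361) = 79.0, so δw/w = 0.0953.
Q is then a monomial in w, u:
δQ/Q = √((δw/w)² + (-1·δu/u)²) = √(0.00909 + 0.0136) = 0.151
Q = 69.1, so δQ = 0.151 × 69.1 = 10.4.

69.1 ± 10.4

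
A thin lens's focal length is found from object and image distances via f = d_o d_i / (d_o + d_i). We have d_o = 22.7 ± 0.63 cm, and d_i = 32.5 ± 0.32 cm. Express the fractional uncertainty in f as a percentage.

∂f/∂d_o = (d_i/(d_o+d_i))² = 0.347;  ∂f/∂d_i = (d_o/(d_o+d_i))² = 0.169
δf = √((∂f/∂d_o · δd_o)² + (∂f/∂d_i · δd_i)²) = √(0.0477 + 0.00293) = 0.225 cm
f = 13.4 cm, so δf/f = 0.225/13.4 = 0.0168.

1.68%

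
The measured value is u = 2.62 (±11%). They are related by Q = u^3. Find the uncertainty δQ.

Since Q is a product/quotient, work with relative uncertainties:
  (3·δu/u)² = (3×0.110)² = 0.109
δQ/Q = √(0.109) = 0.330
Q = 18.0, so δQ = 0.330 × 18.0 = 5.93.

5.93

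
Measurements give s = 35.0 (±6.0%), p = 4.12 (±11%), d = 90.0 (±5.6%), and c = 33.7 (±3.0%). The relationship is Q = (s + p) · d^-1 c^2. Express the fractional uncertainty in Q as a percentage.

9.88%

Let u = s + p = 39.1. δu = √(δs² + δp²) = √(4.41 + 0.205) = 2.15, so δu/u = 0.0549.
Q is then a monomial in u, d, c:
δQ/Q = √((δu/u)² + (-1·δd/d)² + (2·δc/c)²) = √(0.00302 + 0.00314 + 0.00360) = 0.0988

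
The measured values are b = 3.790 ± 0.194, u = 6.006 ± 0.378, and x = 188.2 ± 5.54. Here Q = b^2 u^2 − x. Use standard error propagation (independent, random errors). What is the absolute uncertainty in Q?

Let p = b^2·u^2 = 518.1. δp/p = √((2·δb/b)² + (2·δu/u)²) = √(0.0105 + 0.0158) = 0.162, so δp = 84.1.
Q = p − x: δQ = √(δp² + δx²) = √(7070 + 30.7) = 84.3

84.3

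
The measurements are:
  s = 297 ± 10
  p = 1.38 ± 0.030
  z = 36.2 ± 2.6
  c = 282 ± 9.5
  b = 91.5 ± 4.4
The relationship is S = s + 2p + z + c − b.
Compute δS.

14.7

For a sum/difference, combine absolute errors in quadrature:
  (δs)² = 100;  (2·δp)² = 0.00360;  (δz)² = 6.76;  (δc)² = 90.2;  (δb)² = 19.4
δS = √(216) = 14.7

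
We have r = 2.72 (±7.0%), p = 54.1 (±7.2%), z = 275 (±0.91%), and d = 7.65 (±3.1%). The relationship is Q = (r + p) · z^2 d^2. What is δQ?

2.37e+07

Let u = r + p = 56.8. δu = √(δr² + δp²) = √(0.0363 + 15.2) = 3.90, so δu/u = 0.0686.
Q is then a monomial in u, z, d:
δQ/Q = √((δu/u)² + (2·δz/z)² + (2·δd/d)²) = √(0.00471 + 0.000331 + 0.00384) = 0.0943
Q = 2.51e+08, so δQ = 0.0943 × 2.51e+08 = 2.37e+07.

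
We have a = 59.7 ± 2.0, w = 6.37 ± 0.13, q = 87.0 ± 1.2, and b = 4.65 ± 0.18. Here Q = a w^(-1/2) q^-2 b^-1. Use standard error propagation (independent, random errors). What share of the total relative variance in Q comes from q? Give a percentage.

(δQ/Q)² = (1·δa/a)² + (−½·δw/w)² + (-2·δq/q)² + (-1·δb/b)²
  a term: (1×0.0335)² = 0.00112
  w term: (-0.5×0.0204)² = 0.000104
  q term: (-2×0.0138)² = 0.000761
  b term: (-1×0.0387)² = 0.00150
Total = 0.00349. Share from q = 0.000761/0.00349 = 0.218.

21.8%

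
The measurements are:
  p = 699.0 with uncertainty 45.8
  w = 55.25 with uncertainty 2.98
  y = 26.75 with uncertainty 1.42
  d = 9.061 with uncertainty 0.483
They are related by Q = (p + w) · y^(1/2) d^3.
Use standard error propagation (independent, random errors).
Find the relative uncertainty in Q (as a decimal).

Let u = p + w = 754.2. δu = √(δp² + δw²) = √(2100 + 8.88) = 45.9, so δu/u = 0.0609.
Q is then a monomial in u, y, d:
δQ/Q = √((δu/u)² + (½·δy/y)² + (3·δd/d)²) = √(0.00370 + 0.000704 + 0.0256) = 0.173

0.173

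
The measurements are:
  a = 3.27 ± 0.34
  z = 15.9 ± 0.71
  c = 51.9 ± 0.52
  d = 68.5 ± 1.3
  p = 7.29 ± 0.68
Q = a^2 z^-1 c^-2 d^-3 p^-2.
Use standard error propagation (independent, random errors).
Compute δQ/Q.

0.289

Q is a product of powers, so relative uncertainties combine in quadrature:
  (2·δa/a)² = (2×0.104)² = 0.0432;  (-1·δz/z)² = (-1×0.0447)² = 0.00199;  (-2·δc/c)² = (-2×0.0100)² = 0.000402;  (-3·δd/d)² = (-3×0.0190)² = 0.00324;  (-2·δp/p)² = (-2×0.0933)² = 0.0348
δQ/Q = √(0.0837) = 0.289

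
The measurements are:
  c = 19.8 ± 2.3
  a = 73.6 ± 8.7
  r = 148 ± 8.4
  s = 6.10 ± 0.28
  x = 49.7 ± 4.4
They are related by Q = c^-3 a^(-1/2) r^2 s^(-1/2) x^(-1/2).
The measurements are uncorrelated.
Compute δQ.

Products/powers → add relative errors in quadrature, weighted by exponent:
  (-3·δc/c)² = (-3×0.116)² = 0.121;  (−½·δa/a)² = (-0.5×0.118)² = 0.00349;  (2·δr/r)² = (2×0.0568)² = 0.0129;  (−½·δs/s)² = (-0.5×0.0459)² = 0.000527;  (−½·δx/x)² = (-0.5×0.0885)² = 0.00196
δQ/Q = √(0.140) = 0.375
Q = 0.0189, so δQ = 0.375 × 0.0189 = 0.00708.

0.00708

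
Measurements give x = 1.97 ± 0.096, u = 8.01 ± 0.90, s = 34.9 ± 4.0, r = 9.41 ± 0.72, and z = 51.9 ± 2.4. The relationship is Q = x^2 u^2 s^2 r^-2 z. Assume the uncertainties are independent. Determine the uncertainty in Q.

Products/powers → add relative errors in quadrature, weighted by exponent:
  (2·δx/x)² = (2×0.0487)² = 0.00950;  (2·δu/u)² = (2×0.112)² = 0.0505;  (2·δs/s)² = (2×0.115)² = 0.0525;  (-2·δr/r)² = (-2×0.0765)² = 0.0234;  (1·δz/z)² = (1×0.0462)² = 0.00214
δQ/Q = √(0.138) = 0.372
Q = 1.78e+05, so δQ = 0.372 × 1.78e+05 = 66100.

66100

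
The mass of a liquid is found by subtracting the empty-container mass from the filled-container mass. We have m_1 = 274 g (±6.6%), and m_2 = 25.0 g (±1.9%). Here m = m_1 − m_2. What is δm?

18.1 g

For a sum/difference, combine absolute errors in quadrature:
  (δm_1)² = 327;  (δm_2)² = 0.226
δm = √(327) = 18.1 g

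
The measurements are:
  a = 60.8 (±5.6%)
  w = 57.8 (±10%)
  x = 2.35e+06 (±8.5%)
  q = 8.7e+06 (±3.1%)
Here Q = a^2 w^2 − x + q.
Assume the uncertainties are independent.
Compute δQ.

Let p = a^2·w^2 = 1.23e+07. δp/p = √((2·δa/a)² + (2·δw/w)²) = √(0.0125 + 0.0400) = 0.229, so δp = 2.83e+06.
Q = p − x + q: δQ = √(δp² + δx² + δq²) = √(8.01e+12 + 3.99e+10 + 7.27e+10) = 2.85e+06

2.85e+06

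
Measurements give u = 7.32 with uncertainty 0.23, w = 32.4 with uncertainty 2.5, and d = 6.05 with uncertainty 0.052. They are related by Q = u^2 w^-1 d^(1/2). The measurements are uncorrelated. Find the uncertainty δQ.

Each factor contributes (exponent × relative error)² to (δQ/Q)²:
  (2·δu/u)² = (2×0.0314)² = 0.00395;  (-1·δw/w)² = (-1×0.0772)² = 0.00595;  (½·δd/d)² = (0.5×0.00860)² = 1.85e-05
δQ/Q = √(0.00992) = 0.0996
Q = 4.07, so δQ = 0.0996 × 4.07 = 0.405.

0.405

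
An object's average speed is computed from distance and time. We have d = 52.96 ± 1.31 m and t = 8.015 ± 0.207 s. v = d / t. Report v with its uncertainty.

6.608 ± 0.236 m/s

v is a product of powers, so relative uncertainties combine in quadrature:
  (1·δd/d)² = (1×0.0247)² = 0.000612;  (-1·δt/t)² = (-1×0.0258)² = 0.000667
δv/v = √(0.00128) = 0.0358
v = 6.608 m/s, so δv = 0.0358 × 6.608 = 0.236 m/s.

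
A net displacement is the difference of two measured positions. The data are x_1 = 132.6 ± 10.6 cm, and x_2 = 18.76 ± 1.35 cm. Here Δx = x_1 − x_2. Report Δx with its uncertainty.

Absolute uncertainties add in quadrature for a linear combination:
  (δx_1)² = 112;  (δx_2)² = 1.82
δΔx = √(114) = 10.7 cm
Δx = 113.8 cm.

113.8 ± 10.7 cm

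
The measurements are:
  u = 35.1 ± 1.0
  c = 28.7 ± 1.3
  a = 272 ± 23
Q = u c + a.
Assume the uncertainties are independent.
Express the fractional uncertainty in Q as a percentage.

Let p = u·c = 1010. δp/p = √((1·δu/u)² + (1·δc/c)²) = √(0.000812 + 0.00205) = 0.0535, so δp = 53.9.
Q = p + a: δQ = √(δp² + δa²) = √(2910 + 529) = 58.6
Q = 1280, so δQ/Q = 58.6/1280 = 0.0458.

4.58%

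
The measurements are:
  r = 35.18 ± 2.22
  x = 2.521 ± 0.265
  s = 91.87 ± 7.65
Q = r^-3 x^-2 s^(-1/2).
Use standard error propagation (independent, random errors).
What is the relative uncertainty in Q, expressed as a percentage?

Relative error in a monomial: (δQ/Q)² = Σ (nᵢ · δxᵢ/xᵢ)².
  (-3·δr/r)² = (-3×0.0631)² = 0.0358;  (-2·δx/x)² = (-2×0.105)² = 0.0442;  (−½·δs/s)² = (-0.5×0.0833)² = 0.00173
δQ/Q = √(0.0818) = 0.286

28.6%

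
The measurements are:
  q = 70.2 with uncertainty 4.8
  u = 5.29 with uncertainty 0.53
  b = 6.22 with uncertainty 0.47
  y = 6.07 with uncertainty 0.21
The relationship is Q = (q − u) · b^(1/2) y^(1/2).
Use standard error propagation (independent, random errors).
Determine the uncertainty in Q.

Let w = q − u = 64.9. δw = √(δq² + δu²) = √(23.0 + 0.281) = 4.83, so δw/w = 0.0744.
Q is then a monomial in w, b, y:
δQ/Q = √((δw/w)² + (½·δb/b)² + (½·δy/y)²) = √(0.00554 + 0.00143 + 0.000299) = 0.0852
Q = 399, so δQ = 0.0852 × 399 = 34.0.

34.0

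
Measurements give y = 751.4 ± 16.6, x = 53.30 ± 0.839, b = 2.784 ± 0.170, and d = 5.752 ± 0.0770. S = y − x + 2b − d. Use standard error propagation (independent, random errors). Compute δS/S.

0.0238

Each term contributes (cᵢ δxᵢ)² to (δS)²:
  (δy)² = 276;  (δx)² = 0.704;  (2·δb)² = 0.116;  (δd)² = 0.00593
δS = √(276) = 16.6
S = 697.9, so δS/S = 16.6/697.9 = 0.0238.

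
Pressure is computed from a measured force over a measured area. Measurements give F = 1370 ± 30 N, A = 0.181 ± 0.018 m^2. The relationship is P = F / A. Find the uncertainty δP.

771 Pa

Each factor contributes (exponent × relative error)² to (δP/P)²:
  (1·δF/F)² = (1×0.0219)² = 0.000480;  (-1·δA/A)² = (-1×0.0994)² = 0.00989
δP/P = √(0.0104) = 0.102
P = 7570 Pa, so δP = 0.102 × 7570 = 771 Pa.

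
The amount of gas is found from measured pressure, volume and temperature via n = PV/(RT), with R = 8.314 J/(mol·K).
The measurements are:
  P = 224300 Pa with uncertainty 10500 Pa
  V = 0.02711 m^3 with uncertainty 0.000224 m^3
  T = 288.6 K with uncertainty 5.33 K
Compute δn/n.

n is a product of powers, so relative uncertainties combine in quadrature:
  (1·δP/P)² = (1×0.0468)² = 0.00219;  (1·δV/V)² = (1×0.00826)² = 6.83e-05;  (-1·δT/T)² = (-1×0.0185)² = 0.000341
δn/n = √(0.00260) = 0.0510

0.0510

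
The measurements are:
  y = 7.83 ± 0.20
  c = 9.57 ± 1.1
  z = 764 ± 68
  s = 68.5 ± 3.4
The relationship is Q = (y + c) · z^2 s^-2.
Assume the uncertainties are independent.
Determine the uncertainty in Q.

463

Let u = y + c = 17.4. δu = √(δy² + δc²) = √(0.0400 + 1.21) = 1.12, so δu/u = 0.0643.
Q is then a monomial in u, z, s:
δQ/Q = √((δu/u)² + (2·δz/z)² + (-2·δs/s)²) = √(0.00413 + 0.0317 + 0.00985) = 0.214
Q = 2160, so δQ = 0.214 × 2160 = 463.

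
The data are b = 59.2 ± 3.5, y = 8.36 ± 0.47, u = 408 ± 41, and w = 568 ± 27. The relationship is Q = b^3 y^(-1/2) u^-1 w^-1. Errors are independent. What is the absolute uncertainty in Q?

0.0654

For a monomial Q ∝ b^3, y^(-1/2), u^-1, w^-1, fractional errors add in quadrature:
  (3·δb/b)² = (3×0.0591)² = 0.0315;  (−½·δy/y)² = (-0.5×0.0562)² = 0.000790;  (-1·δu/u)² = (-1×0.100)² = 0.0101;  (-1·δw/w)² = (-1×0.0475)² = 0.00226
δQ/Q = √(0.0446) = 0.211
Q = 0.310, so δQ = 0.211 × 0.310 = 0.0654.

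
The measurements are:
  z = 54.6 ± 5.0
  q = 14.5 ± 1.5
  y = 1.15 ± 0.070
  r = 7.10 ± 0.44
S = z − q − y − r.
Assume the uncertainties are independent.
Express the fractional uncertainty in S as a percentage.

16.4%

Absolute uncertainties add in quadrature for a linear combination:
  (δz)² = 25.0;  (δq)² = 2.25;  (δy)² = 0.00490;  (δr)² = 0.194
δS = √(27.4) = 5.24
S = 31.9, so δS/S = 5.24/31.9 = 0.164.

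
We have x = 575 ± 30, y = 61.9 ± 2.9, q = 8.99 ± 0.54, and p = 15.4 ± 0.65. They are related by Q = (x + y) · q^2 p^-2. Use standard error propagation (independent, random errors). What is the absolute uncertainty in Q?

Let u = x + y = 637. δu = √(δx² + δy²) = √(900 + 8.41) = 30.1, so δu/u = 0.0473.
Q is then a monomial in u, q, p:
δQ/Q = √((δu/u)² + (2·δq/q)² + (-2·δp/p)²) = √(0.00224 + 0.0144 + 0.00713) = 0.154
Q = 217, so δQ = 0.154 × 217 = 33.5.

33.5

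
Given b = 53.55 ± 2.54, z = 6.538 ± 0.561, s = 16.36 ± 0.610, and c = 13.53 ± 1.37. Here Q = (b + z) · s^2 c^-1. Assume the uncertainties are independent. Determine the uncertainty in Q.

158

Let u = b + z = 60.09. δu = √(δb² + δz²) = √(6.45 + 0.315) = 2.60, so δu/u = 0.0433.
Q is then a monomial in u, s, c:
δQ/Q = √((δu/u)² + (2·δs/s)² + (-1·δc/c)²) = √(0.00187 + 0.00556 + 0.0103) = 0.133
Q = 1189, so δQ = 0.133 × 1189 = 158.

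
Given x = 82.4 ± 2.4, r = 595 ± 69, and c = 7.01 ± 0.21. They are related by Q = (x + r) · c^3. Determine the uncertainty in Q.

31700

Let u = x + r = 677. δu = √(δx² + δr²) = √(5.76 + 4760) = 69.0, so δu/u = 0.102.
Q is then a monomial in u, c:
δQ/Q = √((δu/u)² + (3·δc/c)²) = √(0.0104 + 0.00808) = 0.136
Q = 2.33e+05, so δQ = 0.136 × 2.33e+05 = 31700.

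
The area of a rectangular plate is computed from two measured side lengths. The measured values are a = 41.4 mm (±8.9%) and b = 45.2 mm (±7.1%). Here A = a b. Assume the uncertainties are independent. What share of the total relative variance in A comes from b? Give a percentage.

38.9%

(δA/A)² = (1·δa/a)² + (1·δb/b)²
  a term: (1×0.0890)² = 0.00792
  b term: (1×0.0710)² = 0.00504
Total = 0.0130. Share from b = 0.00504/0.0130 = 0.389.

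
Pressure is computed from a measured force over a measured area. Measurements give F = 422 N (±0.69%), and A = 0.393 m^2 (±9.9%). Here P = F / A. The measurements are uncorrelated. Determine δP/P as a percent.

9.92%

Since P is a product/quotient, work with relative uncertainties:
  (1·δF/F)² = (1×0.00690)² = 4.76e-05;  (-1·δA/A)² = (-1×0.0990)² = 0.00980
δP/P = √(0.00985) = 0.0992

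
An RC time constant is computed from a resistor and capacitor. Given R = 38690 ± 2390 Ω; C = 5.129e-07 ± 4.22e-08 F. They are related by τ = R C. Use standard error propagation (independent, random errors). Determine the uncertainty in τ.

0.00204 s

Relative error in a monomial: (δτ/τ)² = Σ (nᵢ · δxᵢ/xᵢ)².
  (1·δR/R)² = (1×0.0618)² = 0.00382;  (1·δC/C)² = (1×0.0823)² = 0.00677
δτ/τ = √(0.0106) = 0.103
τ = 0.01984 s, so δτ = 0.103 × 0.01984 = 0.00204 s.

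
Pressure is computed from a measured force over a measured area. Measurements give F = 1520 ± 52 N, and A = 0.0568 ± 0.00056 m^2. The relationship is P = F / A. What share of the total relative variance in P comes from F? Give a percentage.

92.3%

(δP/P)² = (1·δF/F)² + (-1·δA/A)²
  F term: (1×0.0342)² = 0.00117
  A term: (-1×0.00986)² = 9.72e-05
Total = 0.00127. Share from F = 0.00117/0.00127 = 0.923.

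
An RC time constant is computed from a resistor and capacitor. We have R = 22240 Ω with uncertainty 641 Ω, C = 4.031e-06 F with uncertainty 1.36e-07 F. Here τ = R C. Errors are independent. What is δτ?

τ is a product of powers, so relative uncertainties combine in quadrature:
  (1·δR/R)² = (1×0.0288)² = 0.000831;  (1·δC/C)² = (1×0.0337)² = 0.00114
δτ/τ = √(0.00197) = 0.0444
τ = 0.08965 s, so δτ = 0.0444 × 0.08965 = 0.00398 s.

0.00398 s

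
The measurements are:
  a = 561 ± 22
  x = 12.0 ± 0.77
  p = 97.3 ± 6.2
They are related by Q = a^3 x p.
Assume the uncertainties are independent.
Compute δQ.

3.06e+10

Since Q is a product/quotient, work with relative uncertainties:
  (3·δa/a)² = (3×0.0392)² = 0.0138;  (1·δx/x)² = (1×0.0642)² = 0.00412;  (1·δp/p)² = (1×0.0637)² = 0.00406
δQ/Q = √(0.0220) = 0.148
Q = 2.06e+11, so δQ = 0.148 × 2.06e+11 = 3.06e+10.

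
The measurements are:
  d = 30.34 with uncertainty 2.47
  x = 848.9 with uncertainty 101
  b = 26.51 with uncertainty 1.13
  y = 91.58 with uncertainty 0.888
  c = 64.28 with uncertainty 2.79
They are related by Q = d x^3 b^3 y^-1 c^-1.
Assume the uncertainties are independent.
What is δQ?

2.29e+10

Each factor contributes (exponent × relative error)² to (δQ/Q)²:
  (1·δd/d)² = (1×0.0814)² = 0.00663;  (3·δx/x)² = (3×0.119)² = 0.127;  (3·δb/b)² = (3×0.0426)² = 0.0164;  (-1·δy/y)² = (-1×0.00970)² = 9.4e-05;  (-1·δc/c)² = (-1×0.0434)² = 0.00188
δQ/Q = √(0.152) = 0.390
Q = 5.874e+10, so δQ = 0.390 × 5.874e+10 = 2.29e+10.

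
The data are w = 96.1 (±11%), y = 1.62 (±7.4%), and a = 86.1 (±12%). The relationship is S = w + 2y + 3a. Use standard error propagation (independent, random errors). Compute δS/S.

0.0916

For a sum/difference, combine absolute errors in quadrature:
  (δw)² = 112;  (2·δy)² = 0.0575;  (3·δa)² = 961
δS = √(1070) = 32.7
S = 358, so δS/S = 32.7/358 = 0.0916.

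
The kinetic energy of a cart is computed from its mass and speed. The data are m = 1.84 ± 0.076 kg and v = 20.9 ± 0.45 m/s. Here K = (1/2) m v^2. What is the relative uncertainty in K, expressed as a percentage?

5.97%

Each factor contributes (exponent × relative error)² to (δK/K)²:
  (1·δm/m)² = (1×0.0413)² = 0.00171;  (2·δv/v)² = (2×0.0215)² = 0.00185
δK/K = √(0.00356) = 0.0597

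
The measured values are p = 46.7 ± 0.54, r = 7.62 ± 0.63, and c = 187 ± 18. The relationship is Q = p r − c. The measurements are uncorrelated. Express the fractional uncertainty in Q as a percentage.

Let w = p·r = 356. δw/w = √((1·δp/p)² + (1·δr/r)²) = √(0.000134 + 0.00684) = 0.0835, so δw = 29.7.
Q = w − c: δQ = √(δw² + δc²) = √(883 + 324) = 34.7
Q = 169, so δQ/Q = 34.7/169 = 0.206.

20.6%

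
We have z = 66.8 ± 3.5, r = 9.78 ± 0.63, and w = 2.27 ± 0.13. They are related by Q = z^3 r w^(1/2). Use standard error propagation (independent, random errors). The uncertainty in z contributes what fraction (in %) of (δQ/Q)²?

(δQ/Q)² = (3·δz/z)² + (1·δr/r)² + (½·δw/w)²
  z term: (3×0.0524)² = 0.0247
  r term: (1×0.0644)² = 0.00415
  w term: (0.5×0.0573)² = 0.000820
Total = 0.0297. Share from z = 0.0247/0.0297 = 0.833.

83.3%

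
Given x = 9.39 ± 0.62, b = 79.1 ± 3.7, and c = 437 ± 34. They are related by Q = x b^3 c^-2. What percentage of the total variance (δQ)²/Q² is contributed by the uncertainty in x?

9.03%

(δQ/Q)² = (1·δx/x)² + (3·δb/b)² + (-2·δc/c)²
  x term: (1×0.0660)² = 0.00436
  b term: (3×0.0468)² = 0.0197
  c term: (-2×0.0778)² = 0.0242
Total = 0.0483. Share from x = 0.00436/0.0483 = 0.0903.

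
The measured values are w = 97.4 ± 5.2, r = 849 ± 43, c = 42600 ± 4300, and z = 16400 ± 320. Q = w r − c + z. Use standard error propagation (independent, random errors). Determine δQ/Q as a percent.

13.2%

Let p = w·r = 82700. δp/p = √((1·δw/w)² + (1·δr/r)²) = √(0.00285 + 0.00257) = 0.0736, so δp = 6090.
Q = p − c + z: δQ = √(δp² + δc² + δz²) = √(3.7e+07 + 1.85e+07 + 1.02e+05) = 7460
Q = 56500, so δQ/Q = 7460/56500 = 0.132.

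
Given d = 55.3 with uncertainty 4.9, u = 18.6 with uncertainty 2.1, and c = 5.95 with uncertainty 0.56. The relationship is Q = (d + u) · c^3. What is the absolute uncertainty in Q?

4540

Let w = d + u = 73.9. δw = √(δd² + δu²) = √(24.0 + 4.41) = 5.33, so δw/w = 0.0721.
Q is then a monomial in w, c:
δQ/Q = √((δw/w)² + (3·δc/c)²) = √(0.00520 + 0.0797) = 0.291
Q = 15600, so δQ = 0.291 × 15600 = 4540.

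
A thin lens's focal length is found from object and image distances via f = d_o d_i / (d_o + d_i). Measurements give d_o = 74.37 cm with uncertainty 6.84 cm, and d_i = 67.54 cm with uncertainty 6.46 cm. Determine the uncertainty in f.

∂f/∂d_o = (d_i/(d_o+d_i))² = 0.227;  ∂f/∂d_i = (d_o/(d_o+d_i))² = 0.275
δf = √((∂f/∂d_o · δd_o)² + (∂f/∂d_i · δd_i)²) = √(2.40 + 3.15) = 2.36 cm

2.36 cm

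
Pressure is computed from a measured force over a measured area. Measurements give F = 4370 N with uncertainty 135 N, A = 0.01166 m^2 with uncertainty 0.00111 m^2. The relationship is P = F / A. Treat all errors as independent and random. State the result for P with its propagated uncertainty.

374800 ± 37500 Pa

Each factor contributes (exponent × relative error)² to (δP/P)²:
  (1·δF/F)² = (1×0.0309)² = 0.000954;  (-1·δA/A)² = (-1×0.0952)² = 0.00906
δP/P = √(0.0100) = 0.100
P = 374800 Pa, so δP = 0.100 × 374800 = 37500 Pa.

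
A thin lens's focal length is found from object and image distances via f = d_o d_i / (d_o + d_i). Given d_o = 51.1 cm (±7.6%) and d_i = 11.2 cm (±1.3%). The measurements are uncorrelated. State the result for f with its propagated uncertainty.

9.19 ± 0.159 cm

∂f/∂d_o = (d_i/(d_o+d_i))² = 0.0323;  ∂f/∂d_i = (d_o/(d_o+d_i))² = 0.673
δf = √((∂f/∂d_o · δd_o)² + (∂f/∂d_i · δd_i)²) = √(0.0158 + 0.00960) = 0.159 cm
f = 9.19 cm.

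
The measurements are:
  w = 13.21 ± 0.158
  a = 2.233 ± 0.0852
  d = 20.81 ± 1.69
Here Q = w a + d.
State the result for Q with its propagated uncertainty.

50.31 ± 2.06

Let p = w·a = 29.50. δp/p = √((1·δw/w)² + (1·δa/a)²) = √(0.000143 + 0.00146) = 0.0400, so δp = 1.18.
Q = p + d: δQ = √(δp² + δd²) = √(1.39 + 2.86) = 2.06
Q = 50.31.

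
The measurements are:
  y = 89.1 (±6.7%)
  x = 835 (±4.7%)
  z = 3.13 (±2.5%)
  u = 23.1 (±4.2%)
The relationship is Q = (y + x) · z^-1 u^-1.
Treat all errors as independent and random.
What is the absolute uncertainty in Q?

Let w = y + x = 924. δw = √(δy² + δx²) = √(35.6 + 1540) = 39.7, so δw/w = 0.0430.
Q is then a monomial in w, z, u:
δQ/Q = √((δw/w)² + (-1·δz/z)² + (-1·δu/u)²) = √(0.00185 + 0.000625 + 0.00176) = 0.0651
Q = 12.8, so δQ = 0.0651 × 12.8 = 0.832.

0.832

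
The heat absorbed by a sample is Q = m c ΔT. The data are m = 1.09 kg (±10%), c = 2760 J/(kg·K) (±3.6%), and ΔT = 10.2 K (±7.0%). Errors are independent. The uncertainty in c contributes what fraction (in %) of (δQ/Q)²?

8.00%

(δQ/Q)² = (1·δm/m)² + (1·δc/c)² + (1·δΔT/ΔT)²
  m term: (1×0.100)² = 0.0100
  c term: (1×0.0360)² = 0.00130
  ΔT term: (1×0.0700)² = 0.00490
Total = 0.0162. Share from c = 0.00130/0.0162 = 0.0800.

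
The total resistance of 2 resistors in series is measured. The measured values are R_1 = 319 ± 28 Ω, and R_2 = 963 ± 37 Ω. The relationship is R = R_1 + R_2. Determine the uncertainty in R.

Sums and differences: (δR)² = Σ (cᵢ δxᵢ)².
  (δR_1)² = 784;  (δR_2)² = 1370
δR = √(2150) = 46.4 Ω

46.4 Ω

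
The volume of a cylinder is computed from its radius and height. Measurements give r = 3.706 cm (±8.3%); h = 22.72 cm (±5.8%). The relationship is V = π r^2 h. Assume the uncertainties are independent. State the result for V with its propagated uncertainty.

Each factor contributes (exponent × relative error)² to (δV/V)²:
  (2·δr/r)² = (2×0.0830)² = 0.0276;  (1·δh/h)² = (1×0.0580)² = 0.00336
δV/V = √(0.0309) = 0.176
V = 980.3 cm^3, so δV = 0.176 × 980.3 = 172 cm^3.

980.3 ± 172 cm^3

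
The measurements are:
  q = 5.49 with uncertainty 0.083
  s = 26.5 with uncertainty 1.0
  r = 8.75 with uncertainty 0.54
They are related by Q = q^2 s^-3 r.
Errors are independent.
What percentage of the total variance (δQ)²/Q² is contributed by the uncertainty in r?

(δQ/Q)² = (2·δq/q)² + (-3·δs/s)² + (1·δr/r)²
  q term: (2×0.0151)² = 0.000914
  s term: (-3×0.0377)² = 0.0128
  r term: (1×0.0617)² = 0.00381
Total = 0.0175. Share from r = 0.00381/0.0175 = 0.217.

21.7%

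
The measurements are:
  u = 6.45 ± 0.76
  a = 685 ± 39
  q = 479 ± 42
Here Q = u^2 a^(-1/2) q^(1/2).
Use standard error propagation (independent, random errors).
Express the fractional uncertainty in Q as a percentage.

24.1%

Each factor contributes (exponent × relative error)² to (δQ/Q)²:
  (2·δu/u)² = (2×0.118)² = 0.0555;  (−½·δa/a)² = (-0.5×0.0569)² = 0.000810;  (½·δq/q)² = (0.5×0.0877)² = 0.00192
δQ/Q = √(0.0583) = 0.241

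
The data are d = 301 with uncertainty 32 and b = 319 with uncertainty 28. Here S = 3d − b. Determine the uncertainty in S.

100

For a sum/difference, combine absolute errors in quadrature:
  (3·δd)² = 9220;  (δb)² = 784
δS = √(10000) = 100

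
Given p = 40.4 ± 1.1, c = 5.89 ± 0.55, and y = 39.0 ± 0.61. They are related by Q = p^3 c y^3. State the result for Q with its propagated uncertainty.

For a monomial Q ∝ p^3, c, y^3, fractional errors add in quadrature:
  (3·δp/p)² = (3×0.0272)² = 0.00667;  (1·δc/c)² = (1×0.0934)² = 0.00872;  (3·δy/y)² = (3×0.0156)² = 0.00220
δQ/Q = √(0.0176) = 0.133
Q = 2.3e+10, so δQ = 0.133 × 2.3e+10 = 3.06e+09.

(2.30 ± 0.306) × 10^10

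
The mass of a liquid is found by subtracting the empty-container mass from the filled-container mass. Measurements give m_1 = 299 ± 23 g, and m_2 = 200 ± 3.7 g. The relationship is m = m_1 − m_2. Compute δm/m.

Absolute uncertainties add in quadrature for a linear combination:
  (δm_1)² = 529;  (δm_2)² = 13.7
δm = √(543) = 23.3 g
m = 99.0 g, so δm/m = 23.3/99.0 = 0.235.

0.235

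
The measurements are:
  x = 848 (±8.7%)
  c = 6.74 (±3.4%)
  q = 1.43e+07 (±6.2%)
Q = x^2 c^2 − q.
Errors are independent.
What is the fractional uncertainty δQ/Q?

Let p = x^2·c^2 = 3.27e+07. δp/p = √((2·δx/x)² + (2·δc/c)²) = √(0.0303 + 0.00462) = 0.187, so δp = 6.1e+06.
Q = p − q: δQ = √(δp² + δq²) = √(3.72e+13 + 7.86e+11) = 6.17e+06
Q = 1.84e+07, so δQ/Q = 6.17e+06/1.84e+07 = 0.336.

0.336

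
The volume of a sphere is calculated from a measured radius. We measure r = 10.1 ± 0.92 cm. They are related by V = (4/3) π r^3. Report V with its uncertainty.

Since V is a product/quotient, work with relative uncertainties:
  (3·δr/r)² = (3×0.0911)² = 0.0747
δV/V = √(0.0747) = 0.273
V = 4320 cm^3, so δV = 0.273 × 4320 = 1180 cm^3.

4320 ± 1180 cm^3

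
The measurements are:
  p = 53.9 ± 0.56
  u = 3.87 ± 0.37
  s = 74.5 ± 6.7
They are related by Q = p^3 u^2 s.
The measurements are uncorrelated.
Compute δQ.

3.73e+07

Q is a product of powers, so relative uncertainties combine in quadrature:
  (3·δp/p)² = (3×0.0104)² = 0.000971;  (2·δu/u)² = (2×0.0956)² = 0.0366;  (1·δs/s)² = (1×0.0899)² = 0.00809
δQ/Q = √(0.0456) = 0.214
Q = 1.75e+08, so δQ = 0.214 × 1.75e+08 = 3.73e+07.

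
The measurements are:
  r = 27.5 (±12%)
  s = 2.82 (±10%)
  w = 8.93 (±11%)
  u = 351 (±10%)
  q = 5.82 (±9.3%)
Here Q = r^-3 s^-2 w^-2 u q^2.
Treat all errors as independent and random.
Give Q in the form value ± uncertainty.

0.000901 ± 0.000462

Q is a product of powers, so relative uncertainties combine in quadrature:
  (-3·δr/r)² = (-3×0.120)² = 0.130;  (-2·δs/s)² = (-2×0.100)² = 0.0400;  (-2·δw/w)² = (-2×0.110)² = 0.0484;  (1·δu/u)² = (1×0.100)² = 0.0100;  (2·δq/q)² = (2×0.0930)² = 0.0346
δQ/Q = √(0.263) = 0.512
Q = 0.000901, so δQ = 0.512 × 0.000901 = 0.000462.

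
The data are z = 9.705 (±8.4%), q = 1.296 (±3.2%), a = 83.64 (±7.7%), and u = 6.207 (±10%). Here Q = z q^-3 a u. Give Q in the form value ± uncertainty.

For a monomial Q ∝ z, q^-3, a, u, fractional errors add in quadrature:
  (1·δz/z)² = (1×0.0840)² = 0.00706;  (-3·δq/q)² = (-3×0.0320)² = 0.00922;  (1·δa/a)² = (1×0.0770)² = 0.00593;  (1·δu/u)² = (1×0.100)² = 0.0100
δQ/Q = √(0.0322) = 0.179
Q = 2315, so δQ = 0.179 × 2315 = 415.

2315 ± 415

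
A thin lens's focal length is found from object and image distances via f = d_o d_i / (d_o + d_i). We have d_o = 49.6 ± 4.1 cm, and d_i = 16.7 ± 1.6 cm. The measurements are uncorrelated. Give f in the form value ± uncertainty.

12.5 ± 0.932 cm

∂f/∂d_o = (d_i/(d_o+d_i))² = 0.0634;  ∂f/∂d_i = (d_o/(d_o+d_i))² = 0.560
δf = √((∂f/∂d_o · δd_o)² + (∂f/∂d_i · δd_i)²) = √(0.0677 + 0.802) = 0.932 cm
f = 12.5 cm.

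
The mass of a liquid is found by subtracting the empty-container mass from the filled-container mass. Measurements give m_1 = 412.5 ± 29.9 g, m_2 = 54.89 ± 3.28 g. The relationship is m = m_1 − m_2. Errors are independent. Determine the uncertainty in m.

30.1 g

Each term contributes (cᵢ δxᵢ)² to (δm)²:
  (δm_1)² = 894;  (δm_2)² = 10.8
δm = √(905) = 30.1 g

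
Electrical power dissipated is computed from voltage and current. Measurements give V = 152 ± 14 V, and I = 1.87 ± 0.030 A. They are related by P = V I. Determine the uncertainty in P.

For a monomial P ∝ V, I, fractional errors add in quadrature:
  (1·δV/V)² = (1×0.0921)² = 0.00848;  (1·δI/I)² = (1×0.0160)² = 0.000257
δP/P = √(0.00874) = 0.0935
P = 284 W, so δP = 0.0935 × 284 = 26.6 W.

26.6 W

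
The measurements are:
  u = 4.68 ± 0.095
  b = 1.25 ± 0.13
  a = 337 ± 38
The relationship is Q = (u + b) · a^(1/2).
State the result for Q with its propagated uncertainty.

Let w = u + b = 5.93. δw = √(δu² + δb²) = √(0.00903 + 0.0169) = 0.161, so δw/w = 0.0272.
Q is then a monomial in w, a:
δQ/Q = √((δw/w)² + (½·δa/a)²) = √(0.000737 + 0.00318) = 0.0626
Q = 109, so δQ = 0.0626 × 109 = 6.81.

109 ± 6.81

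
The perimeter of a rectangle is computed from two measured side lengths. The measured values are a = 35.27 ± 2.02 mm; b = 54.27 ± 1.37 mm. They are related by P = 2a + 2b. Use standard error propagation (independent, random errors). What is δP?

4.88 mm

Sums and differences: (δP)² = Σ (cᵢ δxᵢ)².
  (2·δa)² = 16.3;  (2·δb)² = 7.51
δP = √(23.8) = 4.88 mm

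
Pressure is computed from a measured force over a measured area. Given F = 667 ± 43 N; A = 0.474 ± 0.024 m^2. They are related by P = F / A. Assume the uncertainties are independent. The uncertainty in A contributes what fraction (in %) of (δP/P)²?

38.2%

(δP/P)² = (1·δF/F)² + (-1·δA/A)²
  F term: (1×0.0645)² = 0.00416
  A term: (-1×0.0506)² = 0.00256
Total = 0.00672. Share from A = 0.00256/0.00672 = 0.382.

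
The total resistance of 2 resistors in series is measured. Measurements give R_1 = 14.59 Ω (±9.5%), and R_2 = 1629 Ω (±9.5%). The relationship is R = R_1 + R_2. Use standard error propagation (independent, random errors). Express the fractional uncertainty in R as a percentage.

9.42%

Absolute uncertainties add in quadrature for a linear combination:
  (δR_1)² = 1.92;  (δR_2)² = 23900
δR = √(24000) = 155 Ω
R = 1644 Ω, so δR/R = 155/1644 = 0.0942.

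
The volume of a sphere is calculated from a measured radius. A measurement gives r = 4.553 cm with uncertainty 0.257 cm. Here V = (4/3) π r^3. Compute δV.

66.9 cm^3

Relative error in a monomial: (δV/V)² = Σ (nᵢ · δxᵢ/xᵢ)².
  (3·δr/r)² = (3×0.0564)² = 0.0287
δV/V = √(0.0287) = 0.169
V = 395.3 cm^3, so δV = 0.169 × 395.3 = 66.9 cm^3.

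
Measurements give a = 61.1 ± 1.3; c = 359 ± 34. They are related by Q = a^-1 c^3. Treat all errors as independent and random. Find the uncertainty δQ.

2.16e+05

Q is a product of powers, so relative uncertainties combine in quadrature:
  (-1·δa/a)² = (-1×0.0213)² = 0.000453;  (3·δc/c)² = (3×0.0947)² = 0.0807
δQ/Q = √(0.0812) = 0.285
Q = 7.57e+05, so δQ = 0.285 × 7.57e+05 = 2.16e+05.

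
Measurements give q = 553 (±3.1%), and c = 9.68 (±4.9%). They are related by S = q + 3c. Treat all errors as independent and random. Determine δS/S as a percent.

2.96%

Absolute uncertainties add in quadrature for a linear combination:
  (δq)² = 294;  (3·δc)² = 2.02
δS = √(296) = 17.2
S = 582, so δS/S = 17.2/582 = 0.0296.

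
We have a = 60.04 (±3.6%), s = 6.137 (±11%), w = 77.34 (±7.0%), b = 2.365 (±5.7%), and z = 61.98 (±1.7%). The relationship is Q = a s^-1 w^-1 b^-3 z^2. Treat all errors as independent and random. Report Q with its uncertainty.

Since Q is a product/quotient, work with relative uncertainties:
  (1·δa/a)² = (1×0.0360)² = 0.00130;  (-1·δs/s)² = (-1×0.110)² = 0.0121;  (-1·δw/w)² = (-1×0.0700)² = 0.00490;  (-3·δb/b)² = (-3×0.0570)² = 0.0292;  (2·δz/z)² = (2×0.0170)² = 0.00116
δQ/Q = √(0.0487) = 0.221
Q = 36.74, so δQ = 0.221 × 36.74 = 8.11.

36.74 ± 8.11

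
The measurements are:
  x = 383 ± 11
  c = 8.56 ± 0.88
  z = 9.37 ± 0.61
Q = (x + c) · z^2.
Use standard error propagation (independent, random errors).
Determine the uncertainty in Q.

Let u = x + c = 392. δu = √(δx² + δc²) = √(121 + 0.774) = 11.0, so δu/u = 0.0282.
Q is then a monomial in u, z:
δQ/Q = √((δu/u)² + (2·δz/z)²) = √(0.000794 + 0.0170) = 0.133
Q = 34400, so δQ = 0.133 × 34400 = 4580.

4580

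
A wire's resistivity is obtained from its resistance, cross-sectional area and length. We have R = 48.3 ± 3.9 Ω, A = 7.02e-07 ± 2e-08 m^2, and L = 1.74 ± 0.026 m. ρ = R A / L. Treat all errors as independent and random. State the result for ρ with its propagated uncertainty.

Products/powers → add relative errors in quadrature, weighted by exponent:
  (1·δR/R)² = (1×0.0807)² = 0.00652;  (1·δA/A)² = (1×0.0285)² = 0.000812;  (-1·δL/L)² = (-1×0.0149)² = 0.000223
δρ/ρ = √(0.00755) = 0.0869
ρ = 1.95e-05 Ω·m, so δρ = 0.0869 × 1.95e-05 = 1.69e-06 Ω·m.

(1.95 ± 0.169) × 10^-5 Ω·m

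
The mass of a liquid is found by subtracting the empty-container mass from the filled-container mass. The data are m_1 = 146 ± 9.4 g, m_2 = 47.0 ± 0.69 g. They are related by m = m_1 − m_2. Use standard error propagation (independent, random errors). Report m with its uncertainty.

99.0 ± 9.43 g

For a sum/difference, combine absolute errors in quadrature:
  (δm_1)² = 88.4;  (δm_2)² = 0.476
δm = √(88.8) = 9.43 g
m = 99.0 g.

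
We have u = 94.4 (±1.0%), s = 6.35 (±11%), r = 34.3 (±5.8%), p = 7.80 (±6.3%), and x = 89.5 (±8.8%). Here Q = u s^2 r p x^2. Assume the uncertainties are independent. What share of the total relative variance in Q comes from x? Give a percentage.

35.7%

(δQ/Q)² = (1·δu/u)² + (2·δs/s)² + (1·δr/r)² + (1·δp/p)² + (2·δx/x)²
  u term: (1×0.0100)² = 0.000100
  s term: (2×0.110)² = 0.0484
  r term: (1×0.0580)² = 0.00336
  p term: (1×0.0630)² = 0.00397
  x term: (2×0.0880)² = 0.0310
Total = 0.0868. Share from x = 0.0310/0.0868 = 0.357.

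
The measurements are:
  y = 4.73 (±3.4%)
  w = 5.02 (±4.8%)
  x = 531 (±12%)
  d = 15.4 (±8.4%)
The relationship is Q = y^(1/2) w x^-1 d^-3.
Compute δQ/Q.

0.284

For a monomial Q ∝ y^(1/2), w, x^-1, d^-3, fractional errors add in quadrature:
  (½·δy/y)² = (0.5×0.0340)² = 0.000289;  (1·δw/w)² = (1×0.0480)² = 0.00230;  (-1·δx/x)² = (-1×0.120)² = 0.0144;  (-3·δd/d)² = (-3×0.0840)² = 0.0635
δQ/Q = √(0.0805) = 0.284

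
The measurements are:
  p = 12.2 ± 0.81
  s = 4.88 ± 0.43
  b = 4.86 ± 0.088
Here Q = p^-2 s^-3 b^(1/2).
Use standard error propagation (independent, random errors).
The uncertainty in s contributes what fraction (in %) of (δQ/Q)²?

(δQ/Q)² = (-2·δp/p)² + (-3·δs/s)² + (½·δb/b)²
  p term: (-2×0.0664)² = 0.0176
  s term: (-3×0.0881)² = 0.0699
  b term: (0.5×0.0181)² = 8.2e-05
Total = 0.0876. Share from s = 0.0699/0.0876 = 0.798.

79.8%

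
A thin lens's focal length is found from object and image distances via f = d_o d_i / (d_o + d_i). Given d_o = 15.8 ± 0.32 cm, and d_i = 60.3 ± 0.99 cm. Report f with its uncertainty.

∂f/∂d_o = (d_i/(d_o+d_i))² = 0.628;  ∂f/∂d_i = (d_o/(d_o+d_i))² = 0.0431
δf = √((∂f/∂d_o · δd_o)² + (∂f/∂d_i · δd_i)²) = √(0.0404 + 0.00182) = 0.205 cm
f = 12.5 cm.

12.5 ± 0.205 cm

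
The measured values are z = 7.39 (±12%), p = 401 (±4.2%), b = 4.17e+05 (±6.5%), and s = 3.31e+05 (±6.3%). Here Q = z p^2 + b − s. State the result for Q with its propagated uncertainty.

Let w = z·p^2 = 1.19e+06. δw/w = √((1·δz/z)² + (2·δp/p)²) = √(0.0144 + 0.00706) = 0.146, so δw = 1.74e+05.
Q = w + b − s: δQ = √(δw² + δb² + δs²) = √(3.03e+10 + 7.35e+08 + 4.35e+08) = 1.77e+05
Q = 1.27e+06.

(1.27 ± 0.177) × 10^6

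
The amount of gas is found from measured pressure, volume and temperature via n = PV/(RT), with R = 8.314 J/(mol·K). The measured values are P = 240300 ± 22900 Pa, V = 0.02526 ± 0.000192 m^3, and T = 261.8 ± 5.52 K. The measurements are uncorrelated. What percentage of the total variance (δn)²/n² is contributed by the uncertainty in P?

94.8%

(δn/n)² = (1·δP/P)² + (1·δV/V)² + (-1·δT/T)²
  P term: (1×0.0953)² = 0.00908
  V term: (1×0.00760)² = 5.78e-05
  T term: (-1×0.0211)² = 0.000445
Total = 0.00958. Share from P = 0.00908/0.00958 = 0.948.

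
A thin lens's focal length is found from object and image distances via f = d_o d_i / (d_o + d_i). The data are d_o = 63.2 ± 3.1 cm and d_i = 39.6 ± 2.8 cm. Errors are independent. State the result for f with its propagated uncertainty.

24.3 ± 1.15 cm

∂f/∂d_o = (d_i/(d_o+d_i))² = 0.148;  ∂f/∂d_i = (d_o/(d_o+d_i))² = 0.378
δf = √((∂f/∂d_o · δd_o)² + (∂f/∂d_i · δd_i)²) = √(0.212 + 1.12) = 1.15 cm
f = 24.3 cm.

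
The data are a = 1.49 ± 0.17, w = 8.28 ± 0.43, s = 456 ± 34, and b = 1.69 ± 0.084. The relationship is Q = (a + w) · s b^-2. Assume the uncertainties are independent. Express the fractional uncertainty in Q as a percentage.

Let u = a + w = 9.77. δu = √(δa² + δw²) = √(0.0289 + 0.185) = 0.462, so δu/u = 0.0473.
Q is then a monomial in u, s, b:
δQ/Q = √((δu/u)² + (1·δs/s)² + (-2·δb/b)²) = √(0.00224 + 0.00556 + 0.00988) = 0.133

13.3%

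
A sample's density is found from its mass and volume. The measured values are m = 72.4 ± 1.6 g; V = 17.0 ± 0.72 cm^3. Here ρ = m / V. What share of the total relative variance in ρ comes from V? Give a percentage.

(δρ/ρ)² = (1·δm/m)² + (-1·δV/V)²
  m term: (1×0.0221)² = 0.000488
  V term: (-1×0.0424)² = 0.00179
Total = 0.00228. Share from V = 0.00179/0.00228 = 0.786.

78.6%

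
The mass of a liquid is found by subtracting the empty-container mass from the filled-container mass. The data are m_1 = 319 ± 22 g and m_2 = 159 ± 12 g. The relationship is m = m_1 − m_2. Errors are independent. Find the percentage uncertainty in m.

m is a linear combination, so absolute uncertainties add in quadrature:
  (δm_1)² = 484;  (δm_2)² = 144
δm = √(628) = 25.1 g
m = 160 g, so δm/m = 25.1/160 = 0.157.

15.7%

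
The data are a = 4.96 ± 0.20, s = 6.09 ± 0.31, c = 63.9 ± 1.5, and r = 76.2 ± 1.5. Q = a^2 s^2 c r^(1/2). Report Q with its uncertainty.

(5.09 ± 0.674) × 10^5

Products/powers → add relative errors in quadrature, weighted by exponent:
  (2·δa/a)² = (2×0.0403)² = 0.00650;  (2·δs/s)² = (2×0.0509)² = 0.0104;  (1·δc/c)² = (1×0.0235)² = 0.000551;  (½·δr/r)² = (0.5×0.0197)² = 9.69e-05
δQ/Q = √(0.0175) = 0.132
Q = 5.09e+05, so δQ = 0.132 × 5.09e+05 = 67400.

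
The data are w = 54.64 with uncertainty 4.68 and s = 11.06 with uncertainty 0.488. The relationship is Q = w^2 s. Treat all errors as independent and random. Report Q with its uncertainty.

33020 ± 5840

Products/powers → add relative errors in quadrature, weighted by exponent:
  (2·δw/w)² = (2×0.0857)² = 0.0293;  (1·δs/s)² = (1×0.0441)² = 0.00195
δQ/Q = √(0.0313) = 0.177
Q = 33020, so δQ = 0.177 × 33020 = 5840.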